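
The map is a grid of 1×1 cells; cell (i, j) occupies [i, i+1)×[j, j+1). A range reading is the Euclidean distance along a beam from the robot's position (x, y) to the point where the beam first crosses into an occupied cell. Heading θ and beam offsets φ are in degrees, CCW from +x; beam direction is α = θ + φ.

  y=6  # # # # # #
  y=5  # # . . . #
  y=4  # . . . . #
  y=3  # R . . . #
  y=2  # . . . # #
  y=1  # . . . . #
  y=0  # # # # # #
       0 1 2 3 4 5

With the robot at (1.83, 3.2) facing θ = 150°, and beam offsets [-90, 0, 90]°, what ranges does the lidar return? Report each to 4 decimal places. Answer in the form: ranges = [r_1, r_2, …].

ranges = [3.2332, 0.9584, 1.6600]

beam 1: φ=-90°, α=60°
  direction (0.5000, 0.8660); cell (1,3); t to first gridline: x 0.3400, y 0.9238 (then +2.0000 / +1.1547)
    (2,3) via x @ 0.3400
    (2,4) via y @ 0.9238
    (2,5) via y @ 2.0785
    (3,5) via x @ 2.3400
    (3,6) via y @ 3.2332  # hit
  → r_1 = 3.2332
beam 2: φ=0°, α=150°
  direction (-0.8660, 0.5000); cell (1,3); t to first gridline: x 0.9584, y 1.6000 (then +1.1547 / +2.0000)
    (0,3) via x @ 0.9584  # hit
  → r_2 = 0.9584
beam 3: φ=90°, α=240°
  direction (-0.5000, -0.8660); cell (1,3); t to first gridline: x 1.6600, y 0.2309 (then +2.0000 / +1.1547)
    (1,2) via y @ 0.2309
    (1,1) via y @ 1.3856
    (0,1) via x @ 1.6600  # hit
  → r_3 = 1.6600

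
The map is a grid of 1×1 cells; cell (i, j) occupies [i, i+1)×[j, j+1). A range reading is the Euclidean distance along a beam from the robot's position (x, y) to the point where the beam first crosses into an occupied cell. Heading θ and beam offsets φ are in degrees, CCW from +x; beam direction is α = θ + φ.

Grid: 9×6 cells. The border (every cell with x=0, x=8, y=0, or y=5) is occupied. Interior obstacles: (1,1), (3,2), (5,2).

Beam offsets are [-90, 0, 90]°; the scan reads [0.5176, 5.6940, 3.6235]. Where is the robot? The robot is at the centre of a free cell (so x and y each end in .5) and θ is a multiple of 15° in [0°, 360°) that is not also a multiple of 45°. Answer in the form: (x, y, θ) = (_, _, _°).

The pose lattice has 25·16 = 400 candidates. Test each by forward raycasting.
  (5.5, 4.5, 75°): beam 1 = 2.5882 ≠ 0.5176 ✗
  (7.5, 2.5, 75°): beam 2 = 1.9319 ≠ 5.6940 ✗
  (4.5, 1.5, 105°): beam 1 = 3.6235 ≠ 0.5176 ✗
  (2.5, 2.5, 240°): beam 1 = 1.7321 ≠ 0.5176 ✗
  …
  (6.5, 4.5, 195°): r_1=0.5176, r_2=5.6940, r_3=3.6235 — all match ✓
No second candidate reproduces the full scan.

(x, y, θ) = (6.5, 4.5, 195°)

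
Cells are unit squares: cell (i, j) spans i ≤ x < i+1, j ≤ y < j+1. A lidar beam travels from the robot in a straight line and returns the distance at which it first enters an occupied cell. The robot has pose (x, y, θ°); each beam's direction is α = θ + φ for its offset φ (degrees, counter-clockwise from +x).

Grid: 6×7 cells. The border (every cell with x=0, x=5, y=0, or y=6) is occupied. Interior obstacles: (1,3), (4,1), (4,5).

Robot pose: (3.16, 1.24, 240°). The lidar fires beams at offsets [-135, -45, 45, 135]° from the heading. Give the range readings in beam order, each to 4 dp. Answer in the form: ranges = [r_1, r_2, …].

ranges = [4.9279, 0.9273, 0.2485, 0.8696]

beam 1: φ=-135°, α=105°
  dir = (cos 105°, sin 105°) = (-0.2588, 0.9659); from cell (3,1)
  next x-line at t=0.6182, next y-line at t=0.7868; Δt_x=3.8637, Δt_y=1.0353
    x: enter (2,1) at t=0.6182
    y: enter (2,2) at t=0.7868
    y: enter (2,3) at t=1.8221
    y: enter (2,4) at t=2.8574
    y: enter (2,5) at t=3.8926
    x: enter (1,5) at t=4.4819
    y: enter (1,6) at t=4.9279 ← occupied
  → r_1 = 4.9279
beam 2: φ=-45°, α=195°
  dir = (cos 195°, sin 195°) = (-0.9659, -0.2588); from cell (3,1)
  next x-line at t=0.1656, next y-line at t=0.9273; Δt_x=1.0353, Δt_y=3.8637
    x: enter (2,1) at t=0.1656
    y: enter (2,0) at t=0.9273 ← occupied
  → r_2 = 0.9273
beam 3: φ=45°, α=285°
  dir = (cos 285°, sin 285°) = (0.2588, -0.9659); from cell (3,1)
  next x-line at t=3.2455, next y-line at t=0.2485; Δt_x=3.8637, Δt_y=1.0353
    y: enter (3,0) at t=0.2485 ← occupied
  → r_3 = 0.2485
beam 4: φ=135°, α=15°
  dir = (cos 15°, sin 15°) = (0.9659, 0.2588); from cell (3,1)
  next x-line at t=0.8696, next y-line at t=2.9364; Δt_x=1.0353, Δt_y=3.8637
    x: enter (4,1) at t=0.8696 ← occupied
  → r_4 = 0.8696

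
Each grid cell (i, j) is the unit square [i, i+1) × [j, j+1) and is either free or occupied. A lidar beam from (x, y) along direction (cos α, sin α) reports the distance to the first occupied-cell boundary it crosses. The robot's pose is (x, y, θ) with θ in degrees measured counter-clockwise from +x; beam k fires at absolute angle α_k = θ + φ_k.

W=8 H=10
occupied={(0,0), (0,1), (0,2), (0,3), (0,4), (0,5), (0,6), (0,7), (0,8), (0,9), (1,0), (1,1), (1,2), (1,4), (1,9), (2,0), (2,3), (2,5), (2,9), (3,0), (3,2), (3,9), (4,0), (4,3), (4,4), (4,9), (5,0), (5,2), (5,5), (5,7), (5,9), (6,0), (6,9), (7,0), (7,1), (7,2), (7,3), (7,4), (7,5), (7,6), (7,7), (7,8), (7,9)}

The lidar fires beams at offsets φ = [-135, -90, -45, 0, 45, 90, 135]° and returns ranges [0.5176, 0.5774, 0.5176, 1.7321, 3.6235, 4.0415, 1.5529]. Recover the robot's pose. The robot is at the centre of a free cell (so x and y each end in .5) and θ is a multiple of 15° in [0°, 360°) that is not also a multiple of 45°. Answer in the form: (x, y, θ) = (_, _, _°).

(x, y, θ) = (4.5, 5.5, 60°)

The pose lattice has 37·16 = 592 candidates. Test each by forward raycasting.
  (2.5, 7.5, 120°): beam 1 = 4.6587 ≠ 0.5176 ✗
  (2.5, 4.5, 150°): beam 1 = 1.5529 ≠ 0.5176 ✗
  (2.5, 1.5, 75°): beam 1 = 0.5774 ≠ 0.5176 ✗
  (1.5, 5.5, 240°): beam 1 = 1.9319 ≠ 0.5176 ✗
  (4.5, 6.5, 285°): beam 1 = 4.0415 ≠ 0.5176 ✗
  …
  (4.5, 5.5, 60°): r_1=0.5176, r_2=0.5774, r_3=0.5176, r_4=1.7321, r_5=3.6235, r_6=4.0415, r_7=1.5529 — all match ✓
No second candidate reproduces the full scan.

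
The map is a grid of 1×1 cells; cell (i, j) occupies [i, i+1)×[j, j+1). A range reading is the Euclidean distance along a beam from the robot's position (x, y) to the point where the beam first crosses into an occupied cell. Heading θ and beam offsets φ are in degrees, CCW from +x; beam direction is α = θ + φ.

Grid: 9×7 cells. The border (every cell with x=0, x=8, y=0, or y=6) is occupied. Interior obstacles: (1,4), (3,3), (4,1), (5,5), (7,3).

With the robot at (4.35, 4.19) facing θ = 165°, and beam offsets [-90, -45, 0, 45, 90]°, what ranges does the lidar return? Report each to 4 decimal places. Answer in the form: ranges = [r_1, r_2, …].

ranges = [1.8738, 2.0900, 2.4329, 0.4041, 3.3025]

beam 1: φ=-90°, α=75°
  d=(0.2588,0.9659)  start (4,4)  tX=2.5114 tY=0.8386  stride 1/|dx|=3.8637 1/|dy|=1.0353
    cross y-line → (4,5), t=0.8386
    cross y-line → (4,6), t=1.8738 (wall)
  → r_1 = 1.8738
beam 2: φ=-45°, α=120°
  d=(-0.5000,0.8660)  start (4,4)  tX=0.7000 tY=0.9353  stride 1/|dx|=2.0000 1/|dy|=1.1547
    cross x-line → (3,4), t=0.7000
    cross y-line → (3,5), t=0.9353
    cross y-line → (3,6), t=2.0900 (wall)
  → r_2 = 2.0900
beam 3: φ=0°, α=165°
  d=(-0.9659,0.2588)  start (4,4)  tX=0.3623 tY=3.1296  stride 1/|dx|=1.0353 1/|dy|=3.8637
    cross x-line → (3,4), t=0.3623
    cross x-line → (2,4), t=1.3976
    cross x-line → (1,4), t=2.4329 (wall)
  → r_3 = 2.4329
beam 4: φ=45°, α=210°
  d=(-0.8660,-0.5000)  start (4,4)  tX=0.4041 tY=0.3800  stride 1/|dx|=1.1547 1/|dy|=2.0000
    cross y-line → (4,3), t=0.3800
    cross x-line → (3,3), t=0.4041 (wall)
  → r_4 = 0.4041
beam 5: φ=90°, α=255°
  d=(-0.2588,-0.9659)  start (4,4)  tX=1.3523 tY=0.1967  stride 1/|dx|=3.8637 1/|dy|=1.0353
    cross y-line → (4,3), t=0.1967
    cross y-line → (4,2), t=1.2320
    cross x-line → (3,2), t=1.3523
    cross y-line → (3,1), t=2.2673
    cross y-line → (3,0), t=3.3025 (wall)
  → r_5 = 3.3025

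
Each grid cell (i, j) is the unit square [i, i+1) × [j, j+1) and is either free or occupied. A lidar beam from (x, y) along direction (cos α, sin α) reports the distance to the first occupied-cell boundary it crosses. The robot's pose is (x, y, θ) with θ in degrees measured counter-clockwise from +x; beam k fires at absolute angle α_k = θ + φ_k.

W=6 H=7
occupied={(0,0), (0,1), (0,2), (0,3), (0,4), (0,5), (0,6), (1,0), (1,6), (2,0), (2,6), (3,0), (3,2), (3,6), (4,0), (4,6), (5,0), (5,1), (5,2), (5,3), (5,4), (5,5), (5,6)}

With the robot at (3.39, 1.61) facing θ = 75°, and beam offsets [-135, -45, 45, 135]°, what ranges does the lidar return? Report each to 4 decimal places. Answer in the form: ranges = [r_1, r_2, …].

ranges = [0.7044, 1.8591, 0.4503, 1.2200]

beam 1: φ=-135°, α=300°
  cosα=0.5000 sinα=-0.8660 | (3,1) | tMaxX 1.2200 tMaxY 0.7044 | tΔX 2.0000 tΔY 1.1547
    t=0.7044 [y] (3,0) — stop
  → r_1 = 0.7044
beam 2: φ=-45°, α=30°
  cosα=0.8660 sinα=0.5000 | (3,1) | tMaxX 0.7044 tMaxY 0.7800 | tΔX 1.1547 tΔY 2.0000
    t=0.7044 [x] (4,1)
    t=0.7800 [y] (4,2)
    t=1.8591 [x] (5,2) — stop
  → r_2 = 1.8591
beam 3: φ=45°, α=120°
  cosα=-0.5000 sinα=0.8660 | (3,1) | tMaxX 0.7800 tMaxY 0.4503 | tΔX 2.0000 tΔY 1.1547
    t=0.4503 [y] (3,2) — stop
  → r_3 = 0.4503
beam 4: φ=135°, α=210°
  cosα=-0.8660 sinα=-0.5000 | (3,1) | tMaxX 0.4503 tMaxY 1.2200 | tΔX 1.1547 tΔY 2.0000
    t=0.4503 [x] (2,1)
    t=1.2200 [y] (2,0) — stop
  → r_4 = 1.2200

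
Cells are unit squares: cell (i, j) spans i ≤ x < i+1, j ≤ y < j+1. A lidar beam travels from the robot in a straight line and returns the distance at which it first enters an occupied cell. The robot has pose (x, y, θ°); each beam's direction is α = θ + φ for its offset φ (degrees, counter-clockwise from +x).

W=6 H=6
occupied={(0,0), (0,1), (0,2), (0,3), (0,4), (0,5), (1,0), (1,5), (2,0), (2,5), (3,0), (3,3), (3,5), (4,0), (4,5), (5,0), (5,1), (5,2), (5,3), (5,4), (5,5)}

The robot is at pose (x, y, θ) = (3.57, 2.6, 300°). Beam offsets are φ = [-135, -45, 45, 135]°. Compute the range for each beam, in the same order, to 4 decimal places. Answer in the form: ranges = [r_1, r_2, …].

beam 1: φ=-135°, α=165°
  dir = (cos 165°, sin 165°) = (-0.9659, 0.2588); from cell (3,2)
  next x-line at t=0.5901, next y-line at t=1.5455; Δt_x=1.0353, Δt_y=3.8637
    x: enter (2,2) at t=0.5901
    y: enter (2,3) at t=1.5455
    x: enter (1,3) at t=1.6254
    x: enter (0,3) at t=2.6607 ← occupied
  → r_1 = 2.6607
beam 2: φ=-45°, α=255°
  dir = (cos 255°, sin 255°) = (-0.2588, -0.9659); from cell (3,2)
  next x-line at t=2.2023, next y-line at t=0.6212; Δt_x=3.8637, Δt_y=1.0353
    y: enter (3,1) at t=0.6212
    y: enter (3,0) at t=1.6564 ← occupied
  → r_2 = 1.6564
beam 3: φ=45°, α=345°
  dir = (cos 345°, sin 345°) = (0.9659, -0.2588); from cell (3,2)
  next x-line at t=0.4452, next y-line at t=2.3182; Δt_x=1.0353, Δt_y=3.8637
    x: enter (4,2) at t=0.4452
    x: enter (5,2) at t=1.4804 ← occupied
  → r_3 = 1.4804
beam 4: φ=135°, α=75°
  dir = (cos 75°, sin 75°) = (0.2588, 0.9659); from cell (3,2)
  next x-line at t=1.6614, next y-line at t=0.4141; Δt_x=3.8637, Δt_y=1.0353
    y: enter (3,3) at t=0.4141 ← occupied
  → r_4 = 0.4141

ranges = [2.6607, 1.6564, 1.4804, 0.4141]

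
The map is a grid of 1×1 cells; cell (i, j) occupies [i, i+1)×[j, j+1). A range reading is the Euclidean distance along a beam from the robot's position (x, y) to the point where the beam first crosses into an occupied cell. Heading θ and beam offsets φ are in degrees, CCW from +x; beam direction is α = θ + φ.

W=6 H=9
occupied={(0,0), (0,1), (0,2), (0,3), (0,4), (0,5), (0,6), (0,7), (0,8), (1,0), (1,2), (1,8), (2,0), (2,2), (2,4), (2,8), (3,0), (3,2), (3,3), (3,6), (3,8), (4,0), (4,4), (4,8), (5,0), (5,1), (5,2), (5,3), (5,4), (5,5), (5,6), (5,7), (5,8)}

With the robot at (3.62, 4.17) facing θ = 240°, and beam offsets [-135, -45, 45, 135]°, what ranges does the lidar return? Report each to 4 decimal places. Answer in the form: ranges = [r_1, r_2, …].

beam 1: φ=-135°, α=105°
  dir = (cos 105°, sin 105°) = (-0.2588, 0.9659); from cell (3,4)
  next x-line at t=2.3955, next y-line at t=0.8593; Δt_x=3.8637, Δt_y=1.0353
    y: enter (3,5) at t=0.8593
    y: enter (3,6) at t=1.8946 ← occupied
  → r_1 = 1.8946
beam 2: φ=-45°, α=195°
  dir = (cos 195°, sin 195°) = (-0.9659, -0.2588); from cell (3,4)
  next x-line at t=0.6419, next y-line at t=0.6568; Δt_x=1.0353, Δt_y=3.8637
    x: enter (2,4) at t=0.6419 ← occupied
  → r_2 = 0.6419
beam 3: φ=45°, α=285°
  dir = (cos 285°, sin 285°) = (0.2588, -0.9659); from cell (3,4)
  next x-line at t=1.4682, next y-line at t=0.1760; Δt_x=3.8637, Δt_y=1.0353
    y: enter (3,3) at t=0.1760 ← occupied
  → r_3 = 0.1760
beam 4: φ=135°, α=15°
  dir = (cos 15°, sin 15°) = (0.9659, 0.2588); from cell (3,4)
  next x-line at t=0.3934, next y-line at t=3.2069; Δt_x=1.0353, Δt_y=3.8637
    x: enter (4,4) at t=0.3934 ← occupied
  → r_4 = 0.3934

ranges = [1.8946, 0.6419, 0.1760, 0.3934]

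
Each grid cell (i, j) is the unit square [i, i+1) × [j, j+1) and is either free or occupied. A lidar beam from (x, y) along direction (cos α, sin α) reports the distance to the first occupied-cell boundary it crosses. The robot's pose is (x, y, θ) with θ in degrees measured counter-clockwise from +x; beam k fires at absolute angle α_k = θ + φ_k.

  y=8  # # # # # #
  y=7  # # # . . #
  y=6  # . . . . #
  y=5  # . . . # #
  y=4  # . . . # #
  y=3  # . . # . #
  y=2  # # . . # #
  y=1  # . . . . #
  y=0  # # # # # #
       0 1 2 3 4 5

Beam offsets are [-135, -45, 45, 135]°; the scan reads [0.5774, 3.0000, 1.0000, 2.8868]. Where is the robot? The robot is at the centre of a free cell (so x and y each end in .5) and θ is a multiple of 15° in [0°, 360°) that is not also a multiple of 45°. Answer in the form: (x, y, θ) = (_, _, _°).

The pose lattice has 21·16 = 336 candidates. Test each by forward raycasting.
  (3.5, 4.5, 285°): beam 1 = 2.8868 ≠ 0.5774 ✗
  (1.5, 3.5, 60°): beam 1 = 0.5176 ≠ 0.5774 ✗
  (2.5, 6.5, 210°): beam 1 = 0.5176 ≠ 0.5774 ✗
  (4.5, 7.5, 150°): beam 1 = 0.5176 ≠ 0.5774 ✗
  …
  (2.5, 3.5, 165°): r_1=0.5774, r_2=3.0000, r_3=1.0000, r_4=2.8868 — all match ✓
Only this pose fits every beam.

(x, y, θ) = (2.5, 3.5, 165°)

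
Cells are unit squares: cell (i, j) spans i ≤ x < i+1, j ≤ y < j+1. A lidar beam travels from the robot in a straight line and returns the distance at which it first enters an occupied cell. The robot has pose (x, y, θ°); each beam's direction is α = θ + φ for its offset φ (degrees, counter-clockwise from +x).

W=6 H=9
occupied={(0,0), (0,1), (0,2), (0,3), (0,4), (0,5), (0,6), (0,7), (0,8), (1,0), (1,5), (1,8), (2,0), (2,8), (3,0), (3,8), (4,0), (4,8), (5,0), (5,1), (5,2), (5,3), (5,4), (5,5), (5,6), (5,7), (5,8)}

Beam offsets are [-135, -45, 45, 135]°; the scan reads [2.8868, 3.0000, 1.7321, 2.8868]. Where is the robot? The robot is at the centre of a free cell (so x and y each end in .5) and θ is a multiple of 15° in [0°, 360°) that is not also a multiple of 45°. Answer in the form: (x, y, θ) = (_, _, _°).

(x, y, θ) = (3.5, 5.5, 345°)

Enumerate (i+0.5, j+0.5, θ) over the 27 free cells and 16 admissible headings. For each, cast all 4 beams and compare to the given ranges.
  (4.5, 4.5, 30°): beam 1 = 3.6235 ≠ 2.8868 ✗
  (2.5, 2.5, 285°): beam 1 = 1.7321 ≠ 2.8868 ✗
  (2.5, 2.5, 300°): beam 1 = 1.5529 ≠ 2.8868 ✗
  …
  (3.5, 5.5, 345°): r_1=2.8868, r_2=3.0000, r_3=1.7321, r_4=2.8868 — all match ✓
Unique over the lattice → pose = (3.5, 5.5, 345°).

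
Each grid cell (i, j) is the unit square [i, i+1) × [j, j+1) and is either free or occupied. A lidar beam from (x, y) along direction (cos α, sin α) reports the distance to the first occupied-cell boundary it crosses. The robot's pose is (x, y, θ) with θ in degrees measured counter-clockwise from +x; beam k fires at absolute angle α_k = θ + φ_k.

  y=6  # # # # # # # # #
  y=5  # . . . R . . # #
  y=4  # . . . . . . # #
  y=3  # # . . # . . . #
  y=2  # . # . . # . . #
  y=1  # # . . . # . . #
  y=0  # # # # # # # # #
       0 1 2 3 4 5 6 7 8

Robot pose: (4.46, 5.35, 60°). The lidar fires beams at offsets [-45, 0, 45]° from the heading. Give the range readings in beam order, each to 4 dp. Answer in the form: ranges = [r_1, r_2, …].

ranges = [2.5114, 0.7506, 0.6729]

beam 1: φ=-45°, α=15°
  dir = (cos 15°, sin 15°) = (0.9659, 0.2588); from cell (4,5)
  next x-line at t=0.5590, next y-line at t=2.5114; Δt_x=1.0353, Δt_y=3.8637
    x: enter (5,5) at t=0.5590
    x: enter (6,5) at t=1.5943
    y: enter (6,6) at t=2.5114 ← occupied
  → r_1 = 2.5114
beam 2: φ=0°, α=60°
  dir = (cos 60°, sin 60°) = (0.5000, 0.8660); from cell (4,5)
  next x-line at t=1.0800, next y-line at t=0.7506; Δt_x=2.0000, Δt_y=1.1547
    y: enter (4,6) at t=0.7506 ← occupied
  → r_2 = 0.7506
beam 3: φ=45°, α=105°
  dir = (cos 105°, sin 105°) = (-0.2588, 0.9659); from cell (4,5)
  next x-line at t=1.7773, next y-line at t=0.6729; Δt_x=3.8637, Δt_y=1.0353
    y: enter (4,6) at t=0.6729 ← occupied
  → r_3 = 0.6729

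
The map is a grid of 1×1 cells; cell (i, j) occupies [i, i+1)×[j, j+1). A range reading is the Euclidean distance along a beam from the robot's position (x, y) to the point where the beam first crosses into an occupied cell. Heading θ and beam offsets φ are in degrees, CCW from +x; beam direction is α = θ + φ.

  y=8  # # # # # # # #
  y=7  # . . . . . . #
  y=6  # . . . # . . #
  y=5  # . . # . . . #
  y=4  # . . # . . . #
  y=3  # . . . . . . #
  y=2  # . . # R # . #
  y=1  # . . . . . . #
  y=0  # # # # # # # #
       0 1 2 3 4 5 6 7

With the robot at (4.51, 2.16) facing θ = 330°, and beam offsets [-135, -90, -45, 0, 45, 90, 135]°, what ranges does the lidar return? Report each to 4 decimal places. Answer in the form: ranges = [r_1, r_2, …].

ranges = [0.5280, 1.3395, 1.2009, 2.3200, 0.5073, 4.9800, 1.9705]

beam 1: φ=-135°, α=195°
  d=(-0.9659,-0.2588)  start (4,2)  tX=0.5280 tY=0.6182  stride 1/|dx|=1.0353 1/|dy|=3.8637
    cross x-line → (3,2), t=0.5280 (wall)
  → r_1 = 0.5280
beam 2: φ=-90°, α=240°
  d=(-0.5000,-0.8660)  start (4,2)  tX=1.0200 tY=0.1848  stride 1/|dx|=2.0000 1/|dy|=1.1547
    cross y-line → (4,1), t=0.1848
    cross x-line → (3,1), t=1.0200
    cross y-line → (3,0), t=1.3395 (wall)
  → r_2 = 1.3395
beam 3: φ=-45°, α=285°
  d=(0.2588,-0.9659)  start (4,2)  tX=1.8932 tY=0.1656  stride 1/|dx|=3.8637 1/|dy|=1.0353
    cross y-line → (4,1), t=0.1656
    cross y-line → (4,0), t=1.2009 (wall)
  → r_3 = 1.2009
beam 4: φ=0°, α=330°
  d=(0.8660,-0.5000)  start (4,2)  tX=0.5658 tY=0.3200  stride 1/|dx|=1.1547 1/|dy|=2.0000
    cross y-line → (4,1), t=0.3200
    cross x-line → (5,1), t=0.5658
    cross x-line → (6,1), t=1.7205
    cross y-line → (6,0), t=2.3200 (wall)
  → r_4 = 2.3200
beam 5: φ=45°, α=15°
  d=(0.9659,0.2588)  start (4,2)  tX=0.5073 tY=3.2455  stride 1/|dx|=1.0353 1/|dy|=3.8637
    cross x-line → (5,2), t=0.5073 (wall)
  → r_5 = 0.5073
beam 6: φ=90°, α=60°
  d=(0.5000,0.8660)  start (4,2)  tX=0.9800 tY=0.9699  stride 1/|dx|=2.0000 1/|dy|=1.1547
    cross y-line → (4,3), t=0.9699
    cross x-line → (5,3), t=0.9800
    cross y-line → (5,4), t=2.1246
    cross x-line → (6,4), t=2.9800
    cross y-line → (6,5), t=3.2793
    cross y-line → (6,6), t=4.4341
    cross x-line → (7,6), t=4.9800 (wall)
  → r_6 = 4.9800
beam 7: φ=135°, α=105°
  d=(-0.2588,0.9659)  start (4,2)  tX=1.9705 tY=0.8696  stride 1/|dx|=3.8637 1/|dy|=1.0353
    cross y-line → (4,3), t=0.8696
    cross y-line → (4,4), t=1.9049
    cross x-line → (3,4), t=1.9705 (wall)
  → r_7 = 1.9705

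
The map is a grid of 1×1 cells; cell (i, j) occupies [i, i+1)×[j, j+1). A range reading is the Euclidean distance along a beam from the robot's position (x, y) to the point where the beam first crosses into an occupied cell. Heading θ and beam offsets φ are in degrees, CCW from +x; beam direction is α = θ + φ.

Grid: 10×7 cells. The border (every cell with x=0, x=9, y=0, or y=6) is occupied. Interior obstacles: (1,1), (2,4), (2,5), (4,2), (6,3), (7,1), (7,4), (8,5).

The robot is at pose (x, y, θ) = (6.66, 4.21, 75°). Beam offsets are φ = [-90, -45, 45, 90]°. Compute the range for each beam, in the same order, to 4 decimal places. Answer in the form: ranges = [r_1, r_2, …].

ranges = [0.3520, 0.3926, 2.0669, 3.7891]

beam 1: φ=-90°, α=345°
  d=(0.9659,-0.2588)  start (6,4)  tX=0.3520 tY=0.8114  stride 1/|dx|=1.0353 1/|dy|=3.8637
    cross x-line → (7,4), t=0.3520 (wall)
  → r_1 = 0.3520
beam 2: φ=-45°, α=30°
  d=(0.8660,0.5000)  start (6,4)  tX=0.3926 tY=1.5800  stride 1/|dx|=1.1547 1/|dy|=2.0000
    cross x-line → (7,4), t=0.3926 (wall)
  → r_2 = 0.3926
beam 3: φ=45°, α=120°
  d=(-0.5000,0.8660)  start (6,4)  tX=1.3200 tY=0.9122  stride 1/|dx|=2.0000 1/|dy|=1.1547
    cross y-line → (6,5), t=0.9122
    cross x-line → (5,5), t=1.3200
    cross y-line → (5,6), t=2.0669 (wall)
  → r_3 = 2.0669
beam 4: φ=90°, α=165°
  d=(-0.9659,0.2588)  start (6,4)  tX=0.6833 tY=3.0523  stride 1/|dx|=1.0353 1/|dy|=3.8637
    cross x-line → (5,4), t=0.6833
    cross x-line → (4,4), t=1.7186
    cross x-line → (3,4), t=2.7538
    cross y-line → (3,5), t=3.0523
    cross x-line → (2,5), t=3.7891 (wall)
  → r_4 = 3.7891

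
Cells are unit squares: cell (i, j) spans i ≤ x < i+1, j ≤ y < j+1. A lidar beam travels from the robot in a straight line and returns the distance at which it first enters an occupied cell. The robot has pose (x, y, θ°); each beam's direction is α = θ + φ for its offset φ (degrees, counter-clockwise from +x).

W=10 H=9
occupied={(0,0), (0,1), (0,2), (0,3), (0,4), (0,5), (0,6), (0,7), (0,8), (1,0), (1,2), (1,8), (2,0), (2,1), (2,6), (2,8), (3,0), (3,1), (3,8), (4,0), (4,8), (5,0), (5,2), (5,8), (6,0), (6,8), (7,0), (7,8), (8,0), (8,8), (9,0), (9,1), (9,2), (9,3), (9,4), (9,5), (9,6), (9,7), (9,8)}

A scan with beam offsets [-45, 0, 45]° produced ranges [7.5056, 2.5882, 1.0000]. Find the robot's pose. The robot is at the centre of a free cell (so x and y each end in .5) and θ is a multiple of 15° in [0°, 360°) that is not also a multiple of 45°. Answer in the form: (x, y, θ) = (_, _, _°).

Candidates: 51 free-cell centres × 16 headings = 816 poses. Raycast each; keep the one whose scan matches to 4 dp.
  (8.5, 5.5, 285°): beam 1 = 5.1962 ≠ 7.5056 ✗
  (5.5, 7.5, 330°): beam 1 = 6.7293 ≠ 7.5056 ✗
  (1.5, 5.5, 210°): beam 1 = 0.5176 ≠ 7.5056 ✗
  (8.5, 4.5, 255°): beam 1 = 3.0000 ≠ 7.5056 ✗
  …
  (8.5, 1.5, 165°): r_1=7.5056, r_2=2.5882, r_3=1.0000 — all match ✓
No second candidate reproduces the full scan.

(x, y, θ) = (8.5, 1.5, 165°)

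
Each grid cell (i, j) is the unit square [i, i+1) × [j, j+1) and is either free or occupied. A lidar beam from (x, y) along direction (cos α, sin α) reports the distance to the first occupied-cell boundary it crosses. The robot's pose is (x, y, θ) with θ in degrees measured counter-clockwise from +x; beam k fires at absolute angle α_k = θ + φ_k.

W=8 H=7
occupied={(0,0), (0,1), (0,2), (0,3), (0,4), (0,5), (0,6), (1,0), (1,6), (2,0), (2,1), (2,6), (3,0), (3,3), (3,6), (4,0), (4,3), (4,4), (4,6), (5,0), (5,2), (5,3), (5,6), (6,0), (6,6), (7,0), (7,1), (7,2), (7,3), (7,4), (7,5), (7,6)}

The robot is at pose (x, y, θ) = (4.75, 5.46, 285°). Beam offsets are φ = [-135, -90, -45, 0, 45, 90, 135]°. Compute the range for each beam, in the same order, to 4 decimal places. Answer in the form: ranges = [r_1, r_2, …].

beam 1: φ=-135°, α=150°
  d=(-0.8660,0.5000)  start (4,5)  tX=0.8660 tY=1.0800  stride 1/|dx|=1.1547 1/|dy|=2.0000
    cross x-line → (3,5), t=0.8660
    cross y-line → (3,6), t=1.0800 (wall)
  → r_1 = 1.0800
beam 2: φ=-90°, α=195°
  d=(-0.9659,-0.2588)  start (4,5)  tX=0.7765 tY=1.7773  stride 1/|dx|=1.0353 1/|dy|=3.8637
    cross x-line → (3,5), t=0.7765
    cross y-line → (3,4), t=1.7773
    cross x-line → (2,4), t=1.8117
    cross x-line → (1,4), t=2.8470
    cross x-line → (0,4), t=3.8823 (wall)
  → r_2 = 3.8823
beam 3: φ=-45°, α=240°
  d=(-0.5000,-0.8660)  start (4,5)  tX=1.5000 tY=0.5312  stride 1/|dx|=2.0000 1/|dy|=1.1547
    cross y-line → (4,4), t=0.5312 (wall)
  → r_3 = 0.5312
beam 4: φ=0°, α=285°
  d=(0.2588,-0.9659)  start (4,5)  tX=0.9659 tY=0.4762  stride 1/|dx|=3.8637 1/|dy|=1.0353
    cross y-line → (4,4), t=0.4762 (wall)
  → r_4 = 0.4762
beam 5: φ=45°, α=330°
  d=(0.8660,-0.5000)  start (4,5)  tX=0.2887 tY=0.9200  stride 1/|dx|=1.1547 1/|dy|=2.0000
    cross x-line → (5,5), t=0.2887
    cross y-line → (5,4), t=0.9200
    cross x-line → (6,4), t=1.4434
    cross x-line → (7,4), t=2.5981 (wall)
  → r_5 = 2.5981
beam 6: φ=90°, α=15°
  d=(0.9659,0.2588)  start (4,5)  tX=0.2588 tY=2.0864  stride 1/|dx|=1.0353 1/|dy|=3.8637
    cross x-line → (5,5), t=0.2588
    cross x-line → (6,5), t=1.2941
    cross y-line → (6,6), t=2.0864 (wall)
  → r_6 = 2.0864
beam 7: φ=135°, α=60°
  d=(0.5000,0.8660)  start (4,5)  tX=0.5000 tY=0.6235  stride 1/|dx|=2.0000 1/|dy|=1.1547
    cross x-line → (5,5), t=0.5000
    cross y-line → (5,6), t=0.6235 (wall)
  → r_7 = 0.6235

ranges = [1.0800, 3.8823, 0.5312, 0.4762, 2.5981, 2.0864, 0.6235]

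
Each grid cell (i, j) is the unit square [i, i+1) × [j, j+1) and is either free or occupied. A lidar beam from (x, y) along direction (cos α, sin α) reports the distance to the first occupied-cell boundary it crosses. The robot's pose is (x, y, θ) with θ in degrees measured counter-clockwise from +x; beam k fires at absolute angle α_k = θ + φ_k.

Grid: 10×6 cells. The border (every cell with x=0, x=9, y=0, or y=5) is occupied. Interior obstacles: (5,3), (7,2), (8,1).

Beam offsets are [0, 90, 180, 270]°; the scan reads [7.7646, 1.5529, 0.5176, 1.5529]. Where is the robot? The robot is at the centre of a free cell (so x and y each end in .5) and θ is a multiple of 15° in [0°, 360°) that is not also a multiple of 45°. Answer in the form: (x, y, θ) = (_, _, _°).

Candidates: 29 free-cell centres × 16 headings = 464 poses. Raycast each; keep the one whose scan matches to 4 dp.
  (2.5, 1.5, 240°): beam 1 = 0.5774 ≠ 7.7646 ✗
  (6.5, 1.5, 15°): beam 1 = 1.5529 ≠ 7.7646 ✗
  (2.5, 3.5, 150°): beam 1 = 1.7321 ≠ 7.7646 ✗
  (3.5, 2.5, 30°): beam 1 = 1.7321 ≠ 7.7646 ✗
  …
  (8.5, 3.5, 195°): r_1=7.7646, r_2=1.5529, r_3=0.5176, r_4=1.5529 — all match ✓
Only this pose fits every beam.

(x, y, θ) = (8.5, 3.5, 195°)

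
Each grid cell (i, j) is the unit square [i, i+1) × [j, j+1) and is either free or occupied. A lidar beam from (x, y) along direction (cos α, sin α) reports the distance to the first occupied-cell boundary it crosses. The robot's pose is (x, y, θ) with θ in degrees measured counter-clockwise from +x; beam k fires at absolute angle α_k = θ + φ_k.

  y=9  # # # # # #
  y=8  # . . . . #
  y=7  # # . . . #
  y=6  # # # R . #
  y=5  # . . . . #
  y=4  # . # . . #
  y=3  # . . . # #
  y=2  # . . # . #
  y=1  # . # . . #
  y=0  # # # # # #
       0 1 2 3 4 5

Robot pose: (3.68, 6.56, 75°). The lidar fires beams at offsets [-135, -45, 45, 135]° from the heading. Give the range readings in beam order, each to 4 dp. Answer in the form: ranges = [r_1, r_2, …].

beam 1: φ=-135°, α=300°
  dir = (cos 300°, sin 300°) = (0.5000, -0.8660); from cell (3,6)
  next x-line at t=0.6400, next y-line at t=0.6466; Δt_x=2.0000, Δt_y=1.1547
    x: enter (4,6) at t=0.6400
    y: enter (4,5) at t=0.6466
    y: enter (4,4) at t=1.8013
    x: enter (5,4) at t=2.6400 ← occupied
  → r_1 = 2.6400
beam 2: φ=-45°, α=30°
  dir = (cos 30°, sin 30°) = (0.8660, 0.5000); from cell (3,6)
  next x-line at t=0.3695, next y-line at t=0.8800; Δt_x=1.1547, Δt_y=2.0000
    x: enter (4,6) at t=0.3695
    y: enter (4,7) at t=0.8800
    x: enter (5,7) at t=1.5242 ← occupied
  → r_2 = 1.5242
beam 3: φ=45°, α=120°
  dir = (cos 120°, sin 120°) = (-0.5000, 0.8660); from cell (3,6)
  next x-line at t=1.3600, next y-line at t=0.5081; Δt_x=2.0000, Δt_y=1.1547
    y: enter (3,7) at t=0.5081
    x: enter (2,7) at t=1.3600
    y: enter (2,8) at t=1.6628
    y: enter (2,9) at t=2.8175 ← occupied
  → r_3 = 2.8175
beam 4: φ=135°, α=210°
  dir = (cos 210°, sin 210°) = (-0.8660, -0.5000); from cell (3,6)
  next x-line at t=0.7852, next y-line at t=1.1200; Δt_x=1.1547, Δt_y=2.0000
    x: enter (2,6) at t=0.7852 ← occupied
  → r_4 = 0.7852

ranges = [2.6400, 1.5242, 2.8175, 0.7852]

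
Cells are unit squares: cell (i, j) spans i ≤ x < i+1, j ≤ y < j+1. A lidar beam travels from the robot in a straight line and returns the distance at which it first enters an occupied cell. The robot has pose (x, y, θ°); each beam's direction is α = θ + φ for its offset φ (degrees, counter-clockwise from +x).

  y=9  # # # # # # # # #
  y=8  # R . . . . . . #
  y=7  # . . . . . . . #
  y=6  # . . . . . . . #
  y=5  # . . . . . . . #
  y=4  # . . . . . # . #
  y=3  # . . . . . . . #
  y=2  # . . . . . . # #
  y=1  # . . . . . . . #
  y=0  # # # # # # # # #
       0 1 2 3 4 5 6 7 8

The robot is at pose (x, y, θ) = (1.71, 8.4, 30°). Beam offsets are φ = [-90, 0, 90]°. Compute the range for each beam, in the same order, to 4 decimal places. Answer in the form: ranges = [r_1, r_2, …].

beam 1: φ=-90°, α=300°
  cosα=0.5000 sinα=-0.8660 | (1,8) | tMaxX 0.5800 tMaxY 0.4619 | tΔX 2.0000 tΔY 1.1547
    t=0.4619 [y] (1,7)
    t=0.5800 [x] (2,7)
    t=1.6166 [y] (2,6)
    t=2.5800 [x] (3,6)
    t=2.7713 [y] (3,5)
    t=3.9260 [y] (3,4)
    t=4.5800 [x] (4,4)
    t=5.0807 [y] (4,3)
    t=6.2354 [y] (4,2)
    t=6.5800 [x] (5,2)
    t=7.3901 [y] (5,1)
    t=8.5448 [y] (5,0) — stop
  → r_1 = 8.5448
beam 2: φ=0°, α=30°
  cosα=0.8660 sinα=0.5000 | (1,8) | tMaxX 0.3349 tMaxY 1.2000 | tΔX 1.1547 tΔY 2.0000
    t=0.3349 [x] (2,8)
    t=1.2000 [y] (2,9) — stop
  → r_2 = 1.2000
beam 3: φ=90°, α=120°
  cosα=-0.5000 sinα=0.8660 | (1,8) | tMaxX 1.4200 tMaxY 0.6928 | tΔX 2.0000 tΔY 1.1547
    t=0.6928 [y] (1,9) — stop
  → r_3 = 0.6928

ranges = [8.5448, 1.2000, 0.6928]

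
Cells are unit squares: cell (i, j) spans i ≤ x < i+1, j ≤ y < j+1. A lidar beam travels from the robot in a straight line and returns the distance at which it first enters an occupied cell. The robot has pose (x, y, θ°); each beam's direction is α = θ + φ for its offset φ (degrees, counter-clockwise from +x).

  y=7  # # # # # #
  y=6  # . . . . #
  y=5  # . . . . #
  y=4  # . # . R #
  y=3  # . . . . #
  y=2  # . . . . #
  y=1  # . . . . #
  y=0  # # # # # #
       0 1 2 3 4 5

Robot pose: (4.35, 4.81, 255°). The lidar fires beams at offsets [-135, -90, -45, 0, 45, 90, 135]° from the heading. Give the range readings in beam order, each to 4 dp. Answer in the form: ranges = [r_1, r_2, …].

ranges = [2.5288, 3.4682, 1.5588, 3.9444, 1.3000, 0.6729, 0.7506]

beam 1: φ=-135°, α=120°
  d=(-0.5000,0.8660)  start (4,4)  tX=0.7000 tY=0.2194  stride 1/|dx|=2.0000 1/|dy|=1.1547
    cross y-line → (4,5), t=0.2194
    cross x-line → (3,5), t=0.7000
    cross y-line → (3,6), t=1.3741
    cross y-line → (3,7), t=2.5288 (wall)
  → r_1 = 2.5288
beam 2: φ=-90°, α=165°
  d=(-0.9659,0.2588)  start (4,4)  tX=0.3623 tY=0.7341  stride 1/|dx|=1.0353 1/|dy|=3.8637
    cross x-line → (3,4), t=0.3623
    cross y-line → (3,5), t=0.7341
    cross x-line → (2,5), t=1.3976
    cross x-line → (1,5), t=2.4329
    cross x-line → (0,5), t=3.4682 (wall)
  → r_2 = 3.4682
beam 3: φ=-45°, α=210°
  d=(-0.8660,-0.5000)  start (4,4)  tX=0.4041 tY=1.6200  stride 1/|dx|=1.1547 1/|dy|=2.0000
    cross x-line → (3,4), t=0.4041
    cross x-line → (2,4), t=1.5588 (wall)
  → r_3 = 1.5588
beam 4: φ=0°, α=255°
  d=(-0.2588,-0.9659)  start (4,4)  tX=1.3523 tY=0.8386  stride 1/|dx|=3.8637 1/|dy|=1.0353
    cross y-line → (4,3), t=0.8386
    cross x-line → (3,3), t=1.3523
    cross y-line → (3,2), t=1.8738
    cross y-line → (3,1), t=2.9091
    cross y-line → (3,0), t=3.9444 (wall)
  → r_4 = 3.9444
beam 5: φ=45°, α=300°
  d=(0.5000,-0.8660)  start (4,4)  tX=1.3000 tY=0.9353  stride 1/|dx|=2.0000 1/|dy|=1.1547
    cross y-line → (4,3), t=0.9353
    cross x-line → (5,3), t=1.3000 (wall)
  → r_5 = 1.3000
beam 6: φ=90°, α=345°
  d=(0.9659,-0.2588)  start (4,4)  tX=0.6729 tY=3.1296  stride 1/|dx|=1.0353 1/|dy|=3.8637
    cross x-line → (5,4), t=0.6729 (wall)
  → r_6 = 0.6729
beam 7: φ=135°, α=30°
  d=(0.8660,0.5000)  start (4,4)  tX=0.7506 tY=0.3800  stride 1/|dx|=1.1547 1/|dy|=2.0000
    cross y-line → (4,5), t=0.3800
    cross x-line → (5,5), t=0.7506 (wall)
  → r_7 = 0.7506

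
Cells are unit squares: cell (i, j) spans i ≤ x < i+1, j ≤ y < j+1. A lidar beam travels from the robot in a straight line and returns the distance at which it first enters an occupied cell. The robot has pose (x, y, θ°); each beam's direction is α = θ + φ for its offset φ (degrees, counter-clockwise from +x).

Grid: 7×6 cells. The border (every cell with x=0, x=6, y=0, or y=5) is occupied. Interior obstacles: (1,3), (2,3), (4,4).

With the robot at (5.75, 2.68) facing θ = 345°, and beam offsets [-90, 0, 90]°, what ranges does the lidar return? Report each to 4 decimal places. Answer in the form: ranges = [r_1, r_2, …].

beam 1: φ=-90°, α=255°
  cosα=-0.2588 sinα=-0.9659 | (5,2) | tMaxX 2.8978 tMaxY 0.7040 | tΔX 3.8637 tΔY 1.0353
    t=0.7040 [y] (5,1)
    t=1.7393 [y] (5,0) — stop
  → r_1 = 1.7393
beam 2: φ=0°, α=345°
  cosα=0.9659 sinα=-0.2588 | (5,2) | tMaxX 0.2588 tMaxY 2.6273 | tΔX 1.0353 tΔY 3.8637
    t=0.2588 [x] (6,2) — stop
  → r_2 = 0.2588
beam 3: φ=90°, α=75°
  cosα=0.2588 sinα=0.9659 | (5,2) | tMaxX 0.9659 tMaxY 0.3313 | tΔX 3.8637 tΔY 1.0353
    t=0.3313 [y] (5,3)
    t=0.9659 [x] (6,3) — stop
  → r_3 = 0.9659

ranges = [1.7393, 0.2588, 0.9659]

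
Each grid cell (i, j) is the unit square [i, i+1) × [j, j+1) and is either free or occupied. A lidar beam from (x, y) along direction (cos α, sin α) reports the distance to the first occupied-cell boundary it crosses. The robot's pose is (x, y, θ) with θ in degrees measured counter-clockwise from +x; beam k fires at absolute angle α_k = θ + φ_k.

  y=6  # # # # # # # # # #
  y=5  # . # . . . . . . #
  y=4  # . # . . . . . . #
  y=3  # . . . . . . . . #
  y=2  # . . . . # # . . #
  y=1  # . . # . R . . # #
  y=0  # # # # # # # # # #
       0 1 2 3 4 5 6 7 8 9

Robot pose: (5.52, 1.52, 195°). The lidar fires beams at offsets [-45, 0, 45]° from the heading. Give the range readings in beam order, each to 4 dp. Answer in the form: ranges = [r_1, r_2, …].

ranges = [5.2192, 1.5736, 0.6004]

beam 1: φ=-45°, α=150°
  d=(-0.8660,0.5000)  start (5,1)  tX=0.6004 tY=0.9600  stride 1/|dx|=1.1547 1/|dy|=2.0000
    cross x-line → (4,1), t=0.6004
    cross y-line → (4,2), t=0.9600
    cross x-line → (3,2), t=1.7551
    cross x-line → (2,2), t=2.9098
    cross y-line → (2,3), t=2.9600
    cross x-line → (1,3), t=4.0645
    cross y-line → (1,4), t=4.9600
    cross x-line → (0,4), t=5.2192 (wall)
  → r_1 = 5.2192
beam 2: φ=0°, α=195°
  d=(-0.9659,-0.2588)  start (5,1)  tX=0.5383 tY=2.0091  stride 1/|dx|=1.0353 1/|dy|=3.8637
    cross x-line → (4,1), t=0.5383
    cross x-line → (3,1), t=1.5736 (wall)
  → r_2 = 1.5736
beam 3: φ=45°, α=240°
  d=(-0.5000,-0.8660)  start (5,1)  tX=1.0400 tY=0.6004  stride 1/|dx|=2.0000 1/|dy|=1.1547
    cross y-line → (5,0), t=0.6004 (wall)
  → r_3 = 0.6004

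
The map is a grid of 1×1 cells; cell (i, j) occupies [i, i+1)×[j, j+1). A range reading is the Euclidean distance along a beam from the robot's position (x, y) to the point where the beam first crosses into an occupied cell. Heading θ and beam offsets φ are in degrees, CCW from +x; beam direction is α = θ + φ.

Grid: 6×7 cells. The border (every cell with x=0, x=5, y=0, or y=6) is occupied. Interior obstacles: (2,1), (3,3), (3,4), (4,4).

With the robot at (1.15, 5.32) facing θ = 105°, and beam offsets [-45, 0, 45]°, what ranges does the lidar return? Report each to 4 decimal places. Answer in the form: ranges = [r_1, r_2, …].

ranges = [0.7852, 0.5796, 0.1732]

beam 1: φ=-45°, α=60°
  direction (0.5000, 0.8660); cell (1,5); t to first gridline: x 1.7000, y 0.7852 (then +2.0000 / +1.1547)
    (1,6) via y @ 0.7852  # hit
  → r_1 = 0.7852
beam 2: φ=0°, α=105°
  direction (-0.2588, 0.9659); cell (1,5); t to first gridline: x 0.5796, y 0.7040 (then +3.8637 / +1.0353)
    (0,5) via x @ 0.5796  # hit
  → r_2 = 0.5796
beam 3: φ=45°, α=150°
  direction (-0.8660, 0.5000); cell (1,5); t to first gridline: x 0.1732, y 1.3600 (then +1.1547 / +2.0000)
    (0,5) via x @ 0.1732  # hit
  → r_3 = 0.1732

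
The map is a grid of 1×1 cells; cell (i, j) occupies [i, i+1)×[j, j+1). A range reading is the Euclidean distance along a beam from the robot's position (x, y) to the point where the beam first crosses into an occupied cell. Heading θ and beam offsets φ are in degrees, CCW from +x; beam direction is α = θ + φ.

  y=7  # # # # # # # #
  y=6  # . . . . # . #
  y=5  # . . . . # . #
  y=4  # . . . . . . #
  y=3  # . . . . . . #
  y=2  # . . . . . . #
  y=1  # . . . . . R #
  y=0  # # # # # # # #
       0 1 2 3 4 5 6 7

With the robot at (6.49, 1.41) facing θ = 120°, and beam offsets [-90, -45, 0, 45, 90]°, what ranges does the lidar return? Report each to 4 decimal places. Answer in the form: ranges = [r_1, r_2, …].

beam 1: φ=-90°, α=30°
  dir = (cos 30°, sin 30°) = (0.8660, 0.5000); from cell (6,1)
  next x-line at t=0.5889, next y-line at t=1.1800; Δt_x=1.1547, Δt_y=2.0000
    x: enter (7,1) at t=0.5889 ← occupied
  → r_1 = 0.5889
beam 2: φ=-45°, α=75°
  dir = (cos 75°, sin 75°) = (0.2588, 0.9659); from cell (6,1)
  next x-line at t=1.9705, next y-line at t=0.6108; Δt_x=3.8637, Δt_y=1.0353
    y: enter (6,2) at t=0.6108
    y: enter (6,3) at t=1.6461
    x: enter (7,3) at t=1.9705 ← occupied
  → r_2 = 1.9705
beam 3: φ=0°, α=120°
  dir = (cos 120°, sin 120°) = (-0.5000, 0.8660); from cell (6,1)
  next x-line at t=0.9800, next y-line at t=0.6813; Δt_x=2.0000, Δt_y=1.1547
    y: enter (6,2) at t=0.6813
    x: enter (5,2) at t=0.9800
    y: enter (5,3) at t=1.8360
    x: enter (4,3) at t=2.9800
    y: enter (4,4) at t=2.9907
    y: enter (4,5) at t=4.1454
    x: enter (3,5) at t=4.9800
    y: enter (3,6) at t=5.3001
    y: enter (3,7) at t=6.4548 ← occupied
  → r_3 = 6.4548
beam 4: φ=45°, α=165°
  dir = (cos 165°, sin 165°) = (-0.9659, 0.2588); from cell (6,1)
  next x-line at t=0.5073, next y-line at t=2.2796; Δt_x=1.0353, Δt_y=3.8637
    x: enter (5,1) at t=0.5073
    x: enter (4,1) at t=1.5426
    y: enter (4,2) at t=2.2796
    x: enter (3,2) at t=2.5778
    x: enter (2,2) at t=3.6131
    x: enter (1,2) at t=4.6484
    x: enter (0,2) at t=5.6837 ← occupied
  → r_4 = 5.6837
beam 5: φ=90°, α=210°
  dir = (cos 210°, sin 210°) = (-0.8660, -0.5000); from cell (6,1)
  next x-line at t=0.5658, next y-line at t=0.8200; Δt_x=1.1547, Δt_y=2.0000
    x: enter (5,1) at t=0.5658
    y: enter (5,0) at t=0.8200 ← occupied
  → r_5 = 0.8200

ranges = [0.5889, 1.9705, 6.4548, 5.6837, 0.8200]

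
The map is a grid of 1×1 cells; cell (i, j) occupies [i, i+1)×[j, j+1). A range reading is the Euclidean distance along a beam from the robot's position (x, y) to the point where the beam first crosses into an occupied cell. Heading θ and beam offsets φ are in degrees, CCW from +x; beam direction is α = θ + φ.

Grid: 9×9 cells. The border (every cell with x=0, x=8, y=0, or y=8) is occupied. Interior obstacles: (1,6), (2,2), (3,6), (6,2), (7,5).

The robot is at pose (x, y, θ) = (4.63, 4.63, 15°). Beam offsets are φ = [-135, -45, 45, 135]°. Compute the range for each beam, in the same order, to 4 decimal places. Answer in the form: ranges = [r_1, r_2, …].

beam 1: φ=-135°, α=240°
  d=(-0.5000,-0.8660)  start (4,4)  tX=1.2600 tY=0.7275  stride 1/|dx|=2.0000 1/|dy|=1.1547
    cross y-line → (4,3), t=0.7275
    cross x-line → (3,3), t=1.2600
    cross y-line → (3,2), t=1.8822
    cross y-line → (3,1), t=3.0369
    cross x-line → (2,1), t=3.2600
    cross y-line → (2,0), t=4.1916 (wall)
  → r_1 = 4.1916
beam 2: φ=-45°, α=330°
  d=(0.8660,-0.5000)  start (4,4)  tX=0.4272 tY=1.2600  stride 1/|dx|=1.1547 1/|dy|=2.0000
    cross x-line → (5,4), t=0.4272
    cross y-line → (5,3), t=1.2600
    cross x-line → (6,3), t=1.5819
    cross x-line → (7,3), t=2.7366
    cross y-line → (7,2), t=3.2600
    cross x-line → (8,2), t=3.8913 (wall)
  → r_2 = 3.8913
beam 3: φ=45°, α=60°
  d=(0.5000,0.8660)  start (4,4)  tX=0.7400 tY=0.4272  stride 1/|dx|=2.0000 1/|dy|=1.1547
    cross y-line → (4,5), t=0.4272
    cross x-line → (5,5), t=0.7400
    cross y-line → (5,6), t=1.5819
    cross y-line → (5,7), t=2.7366
    cross x-line → (6,7), t=2.7400
    cross y-line → (6,8), t=3.8913 (wall)
  → r_3 = 3.8913
beam 4: φ=135°, α=150°
  d=(-0.8660,0.5000)  start (4,4)  tX=0.7275 tY=0.7400  stride 1/|dx|=1.1547 1/|dy|=2.0000
    cross x-line → (3,4), t=0.7275
    cross y-line → (3,5), t=0.7400
    cross x-line → (2,5), t=1.8822
    cross y-line → (2,6), t=2.7400
    cross x-line → (1,6), t=3.0369 (wall)
  → r_4 = 3.0369

ranges = [4.1916, 3.8913, 3.8913, 3.0369]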